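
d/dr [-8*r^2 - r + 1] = -16*r - 1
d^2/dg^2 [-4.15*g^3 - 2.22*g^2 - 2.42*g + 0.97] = -24.9*g - 4.44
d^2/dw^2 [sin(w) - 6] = -sin(w)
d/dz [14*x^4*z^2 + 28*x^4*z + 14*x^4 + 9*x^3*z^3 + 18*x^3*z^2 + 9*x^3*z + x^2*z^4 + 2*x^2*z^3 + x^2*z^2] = x^2*(28*x^2*z + 28*x^2 + 27*x*z^2 + 36*x*z + 9*x + 4*z^3 + 6*z^2 + 2*z)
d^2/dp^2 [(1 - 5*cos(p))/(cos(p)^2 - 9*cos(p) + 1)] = 2*(-45*(1 - cos(2*p))^2*cos(p) - 41*(1 - cos(2*p))^2 + 161*cos(p) - 112*cos(2*p) - 27*cos(3*p) + 10*cos(5*p) - 228)/(18*cos(p) - cos(2*p) - 3)^3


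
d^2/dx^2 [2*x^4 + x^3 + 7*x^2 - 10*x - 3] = 24*x^2 + 6*x + 14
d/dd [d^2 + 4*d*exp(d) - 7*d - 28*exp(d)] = 4*d*exp(d) + 2*d - 24*exp(d) - 7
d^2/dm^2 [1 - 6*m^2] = -12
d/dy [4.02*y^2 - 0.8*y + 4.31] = 8.04*y - 0.8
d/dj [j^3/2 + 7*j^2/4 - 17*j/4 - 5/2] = 3*j^2/2 + 7*j/2 - 17/4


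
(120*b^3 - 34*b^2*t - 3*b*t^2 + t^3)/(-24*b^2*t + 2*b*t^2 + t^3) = (-5*b + t)/t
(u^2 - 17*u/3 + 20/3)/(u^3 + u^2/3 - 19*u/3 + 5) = (u - 4)/(u^2 + 2*u - 3)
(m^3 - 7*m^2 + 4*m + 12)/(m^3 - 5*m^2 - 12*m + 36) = (m + 1)/(m + 3)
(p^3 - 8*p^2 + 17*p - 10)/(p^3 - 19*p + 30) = (p^2 - 6*p + 5)/(p^2 + 2*p - 15)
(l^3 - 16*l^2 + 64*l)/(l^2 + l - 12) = l*(l^2 - 16*l + 64)/(l^2 + l - 12)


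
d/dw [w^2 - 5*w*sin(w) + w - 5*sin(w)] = -5*w*cos(w) + 2*w - 5*sqrt(2)*sin(w + pi/4) + 1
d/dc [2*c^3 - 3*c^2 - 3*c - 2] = 6*c^2 - 6*c - 3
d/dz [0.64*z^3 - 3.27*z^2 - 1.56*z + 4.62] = 1.92*z^2 - 6.54*z - 1.56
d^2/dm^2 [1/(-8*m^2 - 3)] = 48*(1 - 8*m^2)/(8*m^2 + 3)^3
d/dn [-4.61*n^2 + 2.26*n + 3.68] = 2.26 - 9.22*n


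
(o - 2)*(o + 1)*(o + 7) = o^3 + 6*o^2 - 9*o - 14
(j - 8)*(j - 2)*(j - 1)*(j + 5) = j^4 - 6*j^3 - 29*j^2 + 114*j - 80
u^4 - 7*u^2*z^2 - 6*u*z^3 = u*(u - 3*z)*(u + z)*(u + 2*z)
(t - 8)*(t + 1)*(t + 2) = t^3 - 5*t^2 - 22*t - 16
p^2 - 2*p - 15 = (p - 5)*(p + 3)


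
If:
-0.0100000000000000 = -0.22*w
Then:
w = 0.05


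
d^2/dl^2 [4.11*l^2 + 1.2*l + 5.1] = 8.22000000000000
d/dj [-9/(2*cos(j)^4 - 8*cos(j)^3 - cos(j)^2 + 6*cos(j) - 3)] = 18*(-4*cos(j)^3 + 12*cos(j)^2 + cos(j) - 3)*sin(j)/(-2*sin(j)^4 + 3*sin(j)^2 + 2*cos(3*j) + 2)^2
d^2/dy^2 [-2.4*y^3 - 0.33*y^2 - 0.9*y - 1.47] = -14.4*y - 0.66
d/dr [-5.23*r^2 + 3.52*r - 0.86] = 3.52 - 10.46*r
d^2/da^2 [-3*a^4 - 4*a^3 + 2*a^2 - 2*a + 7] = -36*a^2 - 24*a + 4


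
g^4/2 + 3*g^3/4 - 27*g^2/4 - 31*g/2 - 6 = (g/2 + 1)*(g - 4)*(g + 1/2)*(g + 3)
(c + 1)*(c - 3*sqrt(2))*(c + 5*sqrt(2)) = c^3 + c^2 + 2*sqrt(2)*c^2 - 30*c + 2*sqrt(2)*c - 30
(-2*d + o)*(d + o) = -2*d^2 - d*o + o^2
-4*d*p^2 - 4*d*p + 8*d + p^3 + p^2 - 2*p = (-4*d + p)*(p - 1)*(p + 2)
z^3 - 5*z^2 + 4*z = z*(z - 4)*(z - 1)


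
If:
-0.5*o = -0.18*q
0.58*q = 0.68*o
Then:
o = 0.00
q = 0.00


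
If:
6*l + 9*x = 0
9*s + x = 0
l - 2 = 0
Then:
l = 2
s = 4/27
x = -4/3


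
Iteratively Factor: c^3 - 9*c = (c)*(c^2 - 9) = c*(c - 3)*(c + 3)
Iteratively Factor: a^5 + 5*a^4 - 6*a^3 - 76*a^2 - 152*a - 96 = (a + 3)*(a^4 + 2*a^3 - 12*a^2 - 40*a - 32) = (a - 4)*(a + 3)*(a^3 + 6*a^2 + 12*a + 8) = (a - 4)*(a + 2)*(a + 3)*(a^2 + 4*a + 4) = (a - 4)*(a + 2)^2*(a + 3)*(a + 2)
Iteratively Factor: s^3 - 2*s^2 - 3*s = (s)*(s^2 - 2*s - 3) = s*(s + 1)*(s - 3)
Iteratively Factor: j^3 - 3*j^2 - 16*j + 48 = (j + 4)*(j^2 - 7*j + 12) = (j - 4)*(j + 4)*(j - 3)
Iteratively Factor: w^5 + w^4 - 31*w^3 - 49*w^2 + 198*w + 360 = (w + 2)*(w^4 - w^3 - 29*w^2 + 9*w + 180) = (w - 5)*(w + 2)*(w^3 + 4*w^2 - 9*w - 36) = (w - 5)*(w - 3)*(w + 2)*(w^2 + 7*w + 12) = (w - 5)*(w - 3)*(w + 2)*(w + 3)*(w + 4)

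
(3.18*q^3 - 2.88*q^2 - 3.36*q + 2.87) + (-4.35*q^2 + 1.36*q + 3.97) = 3.18*q^3 - 7.23*q^2 - 2.0*q + 6.84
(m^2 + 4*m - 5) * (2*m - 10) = 2*m^3 - 2*m^2 - 50*m + 50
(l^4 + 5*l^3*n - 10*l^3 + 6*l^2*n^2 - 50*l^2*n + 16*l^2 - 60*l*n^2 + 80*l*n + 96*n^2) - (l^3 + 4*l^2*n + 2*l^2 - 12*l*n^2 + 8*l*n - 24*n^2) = l^4 + 5*l^3*n - 11*l^3 + 6*l^2*n^2 - 54*l^2*n + 14*l^2 - 48*l*n^2 + 72*l*n + 120*n^2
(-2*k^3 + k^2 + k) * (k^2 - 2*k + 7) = -2*k^5 + 5*k^4 - 15*k^3 + 5*k^2 + 7*k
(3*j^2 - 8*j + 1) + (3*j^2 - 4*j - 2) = 6*j^2 - 12*j - 1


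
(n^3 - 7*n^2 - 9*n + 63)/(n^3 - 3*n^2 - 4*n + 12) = (n^2 - 4*n - 21)/(n^2 - 4)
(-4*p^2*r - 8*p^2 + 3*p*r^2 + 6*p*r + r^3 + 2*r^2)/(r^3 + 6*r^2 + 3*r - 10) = (-4*p^2 + 3*p*r + r^2)/(r^2 + 4*r - 5)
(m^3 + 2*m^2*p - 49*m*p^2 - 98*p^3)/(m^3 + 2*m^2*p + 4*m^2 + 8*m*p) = (m^2 - 49*p^2)/(m*(m + 4))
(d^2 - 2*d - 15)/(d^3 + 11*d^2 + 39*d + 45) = (d - 5)/(d^2 + 8*d + 15)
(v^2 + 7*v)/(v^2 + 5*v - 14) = v/(v - 2)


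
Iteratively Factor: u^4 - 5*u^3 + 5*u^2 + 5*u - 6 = (u + 1)*(u^3 - 6*u^2 + 11*u - 6) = (u - 2)*(u + 1)*(u^2 - 4*u + 3) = (u - 3)*(u - 2)*(u + 1)*(u - 1)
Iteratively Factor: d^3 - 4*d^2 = (d)*(d^2 - 4*d) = d^2*(d - 4)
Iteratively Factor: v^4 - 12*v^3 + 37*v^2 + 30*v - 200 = (v - 5)*(v^3 - 7*v^2 + 2*v + 40) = (v - 5)*(v - 4)*(v^2 - 3*v - 10) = (v - 5)^2*(v - 4)*(v + 2)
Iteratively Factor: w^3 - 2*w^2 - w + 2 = (w - 2)*(w^2 - 1) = (w - 2)*(w + 1)*(w - 1)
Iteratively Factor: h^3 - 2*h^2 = (h - 2)*(h^2) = h*(h - 2)*(h)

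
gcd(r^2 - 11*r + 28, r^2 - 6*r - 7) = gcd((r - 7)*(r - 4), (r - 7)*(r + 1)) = r - 7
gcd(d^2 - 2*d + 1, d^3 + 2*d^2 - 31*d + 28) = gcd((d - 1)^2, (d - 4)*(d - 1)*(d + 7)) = d - 1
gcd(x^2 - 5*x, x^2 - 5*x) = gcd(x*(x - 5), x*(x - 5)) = x^2 - 5*x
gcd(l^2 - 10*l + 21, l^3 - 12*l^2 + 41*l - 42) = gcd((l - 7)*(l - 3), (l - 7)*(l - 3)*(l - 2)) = l^2 - 10*l + 21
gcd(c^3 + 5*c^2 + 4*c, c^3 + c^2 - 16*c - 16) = c^2 + 5*c + 4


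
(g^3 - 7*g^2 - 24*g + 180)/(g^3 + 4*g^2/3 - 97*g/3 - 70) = 3*(g - 6)/(3*g + 7)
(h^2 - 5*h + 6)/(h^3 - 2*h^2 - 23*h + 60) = (h - 2)/(h^2 + h - 20)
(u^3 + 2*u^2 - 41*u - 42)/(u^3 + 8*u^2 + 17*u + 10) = (u^2 + u - 42)/(u^2 + 7*u + 10)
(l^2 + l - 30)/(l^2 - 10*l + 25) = (l + 6)/(l - 5)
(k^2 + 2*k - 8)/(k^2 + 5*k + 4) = (k - 2)/(k + 1)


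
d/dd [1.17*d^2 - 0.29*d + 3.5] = 2.34*d - 0.29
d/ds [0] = 0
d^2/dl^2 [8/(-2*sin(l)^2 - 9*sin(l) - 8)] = 8*(16*sin(l)^4 + 54*sin(l)^3 - 7*sin(l)^2 - 180*sin(l) - 130)/(9*sin(l) - cos(2*l) + 9)^3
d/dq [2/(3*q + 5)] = -6/(3*q + 5)^2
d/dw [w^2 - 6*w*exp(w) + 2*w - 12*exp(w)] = -6*w*exp(w) + 2*w - 18*exp(w) + 2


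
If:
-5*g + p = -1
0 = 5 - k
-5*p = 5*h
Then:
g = p/5 + 1/5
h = -p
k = 5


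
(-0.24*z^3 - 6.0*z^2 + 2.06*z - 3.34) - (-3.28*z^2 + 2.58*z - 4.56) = -0.24*z^3 - 2.72*z^2 - 0.52*z + 1.22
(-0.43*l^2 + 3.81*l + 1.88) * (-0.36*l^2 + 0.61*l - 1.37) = 0.1548*l^4 - 1.6339*l^3 + 2.2364*l^2 - 4.0729*l - 2.5756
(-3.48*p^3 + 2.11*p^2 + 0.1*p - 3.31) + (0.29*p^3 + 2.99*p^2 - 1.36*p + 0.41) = -3.19*p^3 + 5.1*p^2 - 1.26*p - 2.9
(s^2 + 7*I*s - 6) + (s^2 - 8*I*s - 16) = 2*s^2 - I*s - 22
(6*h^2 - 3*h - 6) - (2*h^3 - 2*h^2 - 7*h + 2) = -2*h^3 + 8*h^2 + 4*h - 8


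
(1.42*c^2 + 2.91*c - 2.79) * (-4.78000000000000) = -6.7876*c^2 - 13.9098*c + 13.3362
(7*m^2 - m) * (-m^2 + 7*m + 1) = -7*m^4 + 50*m^3 - m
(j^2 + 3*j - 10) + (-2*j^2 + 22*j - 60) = -j^2 + 25*j - 70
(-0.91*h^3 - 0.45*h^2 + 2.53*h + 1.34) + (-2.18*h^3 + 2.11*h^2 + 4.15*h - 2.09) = -3.09*h^3 + 1.66*h^2 + 6.68*h - 0.75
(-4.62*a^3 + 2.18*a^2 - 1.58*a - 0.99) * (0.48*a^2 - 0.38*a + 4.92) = -2.2176*a^5 + 2.802*a^4 - 24.3172*a^3 + 10.8508*a^2 - 7.3974*a - 4.8708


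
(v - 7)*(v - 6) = v^2 - 13*v + 42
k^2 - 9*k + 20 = (k - 5)*(k - 4)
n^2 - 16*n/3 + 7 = (n - 3)*(n - 7/3)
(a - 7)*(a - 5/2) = a^2 - 19*a/2 + 35/2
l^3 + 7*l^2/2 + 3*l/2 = l*(l + 1/2)*(l + 3)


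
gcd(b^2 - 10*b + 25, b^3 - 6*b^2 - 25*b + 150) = b - 5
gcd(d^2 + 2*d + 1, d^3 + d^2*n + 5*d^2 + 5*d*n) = 1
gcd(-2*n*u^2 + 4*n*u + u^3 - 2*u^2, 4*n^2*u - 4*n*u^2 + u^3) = -2*n*u + u^2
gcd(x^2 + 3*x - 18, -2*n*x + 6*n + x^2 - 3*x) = x - 3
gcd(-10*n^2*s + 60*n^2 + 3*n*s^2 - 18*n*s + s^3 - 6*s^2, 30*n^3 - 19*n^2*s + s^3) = -10*n^2 + 3*n*s + s^2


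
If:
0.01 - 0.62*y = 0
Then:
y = 0.02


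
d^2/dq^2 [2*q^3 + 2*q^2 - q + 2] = 12*q + 4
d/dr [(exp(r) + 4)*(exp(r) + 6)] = 2*(exp(r) + 5)*exp(r)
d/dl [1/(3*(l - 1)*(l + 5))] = 2*(-l - 2)/(3*(l^4 + 8*l^3 + 6*l^2 - 40*l + 25))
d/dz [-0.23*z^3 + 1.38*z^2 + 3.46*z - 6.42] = -0.69*z^2 + 2.76*z + 3.46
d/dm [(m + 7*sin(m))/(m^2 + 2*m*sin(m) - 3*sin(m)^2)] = (5*m^2*cos(m) - m^2 - 14*m*sin(m) + 3*m*sin(2*m) + 21*cos(m)/4 + 17*cos(2*m)/2 - 21*cos(3*m)/4 - 17/2)/((m - sin(m))^2*(m + 3*sin(m))^2)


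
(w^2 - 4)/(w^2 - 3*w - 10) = (w - 2)/(w - 5)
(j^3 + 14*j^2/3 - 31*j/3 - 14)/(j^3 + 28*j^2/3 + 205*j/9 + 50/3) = 3*(3*j^2 - 4*j - 7)/(9*j^2 + 30*j + 25)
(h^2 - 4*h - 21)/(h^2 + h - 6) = (h - 7)/(h - 2)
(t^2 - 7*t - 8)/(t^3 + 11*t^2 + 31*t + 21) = (t - 8)/(t^2 + 10*t + 21)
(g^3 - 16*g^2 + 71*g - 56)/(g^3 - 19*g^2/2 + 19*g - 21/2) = 2*(g - 8)/(2*g - 3)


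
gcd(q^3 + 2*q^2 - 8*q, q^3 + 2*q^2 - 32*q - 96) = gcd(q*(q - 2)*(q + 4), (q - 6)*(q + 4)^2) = q + 4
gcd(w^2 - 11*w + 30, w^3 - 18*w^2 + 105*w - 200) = w - 5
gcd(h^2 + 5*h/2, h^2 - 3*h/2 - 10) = h + 5/2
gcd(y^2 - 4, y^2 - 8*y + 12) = y - 2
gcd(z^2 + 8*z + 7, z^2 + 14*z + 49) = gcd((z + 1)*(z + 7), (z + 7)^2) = z + 7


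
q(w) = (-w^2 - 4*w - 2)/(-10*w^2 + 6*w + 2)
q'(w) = (-2*w - 4)/(-10*w^2 + 6*w + 2) + (20*w - 6)*(-w^2 - 4*w - 2)/(-10*w^2 + 6*w + 2)^2 = (-23*w^2 - 22*w + 2)/(2*(25*w^4 - 30*w^3 - w^2 + 6*w + 1))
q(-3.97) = 0.01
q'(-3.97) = -0.02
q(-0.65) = -0.03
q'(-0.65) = 0.35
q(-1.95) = -0.04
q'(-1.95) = -0.04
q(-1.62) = -0.05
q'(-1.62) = -0.04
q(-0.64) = -0.03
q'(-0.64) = 0.38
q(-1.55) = -0.06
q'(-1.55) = -0.04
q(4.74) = 0.22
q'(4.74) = -0.03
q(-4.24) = 0.01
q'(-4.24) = -0.02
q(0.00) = -1.00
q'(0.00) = 1.00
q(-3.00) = -0.00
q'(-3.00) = -0.02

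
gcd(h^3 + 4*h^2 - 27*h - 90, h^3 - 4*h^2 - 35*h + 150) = h^2 + h - 30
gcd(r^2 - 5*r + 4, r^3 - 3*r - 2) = 1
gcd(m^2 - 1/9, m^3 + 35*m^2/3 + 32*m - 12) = m - 1/3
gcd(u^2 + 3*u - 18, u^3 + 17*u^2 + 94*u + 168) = u + 6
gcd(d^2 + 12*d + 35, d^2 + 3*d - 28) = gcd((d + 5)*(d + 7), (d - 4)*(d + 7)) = d + 7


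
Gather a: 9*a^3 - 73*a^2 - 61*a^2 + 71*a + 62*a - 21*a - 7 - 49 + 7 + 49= 9*a^3 - 134*a^2 + 112*a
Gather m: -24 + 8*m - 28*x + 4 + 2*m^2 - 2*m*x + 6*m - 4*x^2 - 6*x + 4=2*m^2 + m*(14 - 2*x) - 4*x^2 - 34*x - 16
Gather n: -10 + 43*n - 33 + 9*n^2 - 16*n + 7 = 9*n^2 + 27*n - 36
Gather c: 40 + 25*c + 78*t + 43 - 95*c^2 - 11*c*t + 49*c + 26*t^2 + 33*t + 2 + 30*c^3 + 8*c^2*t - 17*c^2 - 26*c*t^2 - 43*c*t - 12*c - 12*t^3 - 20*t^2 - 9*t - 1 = 30*c^3 + c^2*(8*t - 112) + c*(-26*t^2 - 54*t + 62) - 12*t^3 + 6*t^2 + 102*t + 84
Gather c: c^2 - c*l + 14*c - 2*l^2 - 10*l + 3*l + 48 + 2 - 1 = c^2 + c*(14 - l) - 2*l^2 - 7*l + 49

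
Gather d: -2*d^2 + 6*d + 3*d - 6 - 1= -2*d^2 + 9*d - 7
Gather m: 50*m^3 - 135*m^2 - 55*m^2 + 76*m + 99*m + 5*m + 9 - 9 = 50*m^3 - 190*m^2 + 180*m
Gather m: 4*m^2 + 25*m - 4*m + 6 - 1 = 4*m^2 + 21*m + 5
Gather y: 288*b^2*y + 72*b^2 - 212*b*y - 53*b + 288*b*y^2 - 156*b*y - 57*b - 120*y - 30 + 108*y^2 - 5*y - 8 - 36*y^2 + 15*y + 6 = 72*b^2 - 110*b + y^2*(288*b + 72) + y*(288*b^2 - 368*b - 110) - 32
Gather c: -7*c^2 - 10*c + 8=-7*c^2 - 10*c + 8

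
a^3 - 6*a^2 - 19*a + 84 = (a - 7)*(a - 3)*(a + 4)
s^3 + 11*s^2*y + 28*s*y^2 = s*(s + 4*y)*(s + 7*y)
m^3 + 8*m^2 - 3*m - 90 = (m - 3)*(m + 5)*(m + 6)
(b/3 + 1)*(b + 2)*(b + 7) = b^3/3 + 4*b^2 + 41*b/3 + 14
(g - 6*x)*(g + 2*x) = g^2 - 4*g*x - 12*x^2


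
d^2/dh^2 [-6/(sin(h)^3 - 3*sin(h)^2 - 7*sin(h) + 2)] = 6*(9*sin(h)^6 - 33*sin(h)^5 + 10*sin(h)^4 + 93*sin(h)^3 + 61*sin(h)^2 - 100*sin(h) - 110)/(sin(h)^3 - 3*sin(h)^2 - 7*sin(h) + 2)^3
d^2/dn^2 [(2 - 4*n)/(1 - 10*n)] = -320/(10*n - 1)^3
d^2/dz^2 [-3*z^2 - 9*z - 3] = -6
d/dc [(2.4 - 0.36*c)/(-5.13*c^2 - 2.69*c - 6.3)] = (-1.8468*c^2 + 24.624*c + 8.724)/(26.3169*c^4 + 27.5994*c^3 + 71.8741*c^2 + 33.894*c + 39.69)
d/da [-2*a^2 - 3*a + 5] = -4*a - 3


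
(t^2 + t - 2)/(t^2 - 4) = (t - 1)/(t - 2)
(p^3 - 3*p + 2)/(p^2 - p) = p + 1 - 2/p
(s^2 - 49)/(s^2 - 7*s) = (s + 7)/s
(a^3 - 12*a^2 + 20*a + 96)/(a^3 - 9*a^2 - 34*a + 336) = (a^2 - 4*a - 12)/(a^2 - a - 42)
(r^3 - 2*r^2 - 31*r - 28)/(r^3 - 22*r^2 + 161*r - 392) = (r^2 + 5*r + 4)/(r^2 - 15*r + 56)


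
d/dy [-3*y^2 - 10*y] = -6*y - 10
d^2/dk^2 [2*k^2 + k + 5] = 4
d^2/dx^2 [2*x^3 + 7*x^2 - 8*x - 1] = 12*x + 14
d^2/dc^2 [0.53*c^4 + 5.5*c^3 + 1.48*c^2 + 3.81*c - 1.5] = 6.36*c^2 + 33.0*c + 2.96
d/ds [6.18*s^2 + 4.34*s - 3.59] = 12.36*s + 4.34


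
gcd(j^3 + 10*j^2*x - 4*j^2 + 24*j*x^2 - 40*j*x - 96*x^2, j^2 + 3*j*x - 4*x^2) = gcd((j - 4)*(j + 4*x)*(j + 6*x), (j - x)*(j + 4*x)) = j + 4*x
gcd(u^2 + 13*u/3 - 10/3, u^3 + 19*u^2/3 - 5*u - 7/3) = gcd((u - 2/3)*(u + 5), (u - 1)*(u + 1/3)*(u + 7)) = 1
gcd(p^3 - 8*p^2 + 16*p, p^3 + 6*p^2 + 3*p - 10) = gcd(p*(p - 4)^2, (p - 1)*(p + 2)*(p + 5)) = 1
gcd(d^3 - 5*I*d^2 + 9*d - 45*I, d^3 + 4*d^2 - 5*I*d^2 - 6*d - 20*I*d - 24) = d - 3*I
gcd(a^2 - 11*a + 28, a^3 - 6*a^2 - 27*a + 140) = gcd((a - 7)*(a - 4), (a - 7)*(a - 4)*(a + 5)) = a^2 - 11*a + 28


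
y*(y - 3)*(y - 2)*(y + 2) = y^4 - 3*y^3 - 4*y^2 + 12*y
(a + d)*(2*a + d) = 2*a^2 + 3*a*d + d^2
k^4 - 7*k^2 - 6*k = k*(k - 3)*(k + 1)*(k + 2)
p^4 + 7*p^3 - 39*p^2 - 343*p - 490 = (p - 7)*(p + 2)*(p + 5)*(p + 7)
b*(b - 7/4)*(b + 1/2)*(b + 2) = b^4 + 3*b^3/4 - 27*b^2/8 - 7*b/4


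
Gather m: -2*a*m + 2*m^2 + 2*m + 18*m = 2*m^2 + m*(20 - 2*a)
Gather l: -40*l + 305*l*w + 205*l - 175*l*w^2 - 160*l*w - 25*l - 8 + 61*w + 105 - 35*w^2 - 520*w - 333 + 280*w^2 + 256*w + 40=l*(-175*w^2 + 145*w + 140) + 245*w^2 - 203*w - 196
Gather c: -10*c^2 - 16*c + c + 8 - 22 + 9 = -10*c^2 - 15*c - 5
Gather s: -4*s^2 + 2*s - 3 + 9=-4*s^2 + 2*s + 6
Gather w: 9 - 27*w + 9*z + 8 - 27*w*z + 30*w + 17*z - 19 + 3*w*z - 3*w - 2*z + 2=-24*w*z + 24*z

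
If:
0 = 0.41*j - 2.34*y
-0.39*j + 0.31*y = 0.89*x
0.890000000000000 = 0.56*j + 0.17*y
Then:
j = 1.51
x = -0.57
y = 0.26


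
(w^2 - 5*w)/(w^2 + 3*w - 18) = w*(w - 5)/(w^2 + 3*w - 18)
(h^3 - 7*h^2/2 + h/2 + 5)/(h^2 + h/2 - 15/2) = (h^2 - h - 2)/(h + 3)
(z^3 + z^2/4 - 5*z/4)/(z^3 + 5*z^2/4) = (z - 1)/z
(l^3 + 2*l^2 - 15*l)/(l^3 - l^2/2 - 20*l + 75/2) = 2*l/(2*l - 5)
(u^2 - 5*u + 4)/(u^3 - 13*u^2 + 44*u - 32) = 1/(u - 8)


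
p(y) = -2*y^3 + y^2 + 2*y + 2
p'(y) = -6*y^2 + 2*y + 2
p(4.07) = -108.13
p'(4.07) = -89.25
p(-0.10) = 1.81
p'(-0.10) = 1.74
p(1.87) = -3.84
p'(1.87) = -15.24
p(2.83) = -29.66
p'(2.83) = -40.39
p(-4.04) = 142.12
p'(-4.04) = -104.01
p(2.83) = -29.66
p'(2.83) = -40.39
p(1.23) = 2.25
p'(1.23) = -4.62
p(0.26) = 2.55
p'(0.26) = 2.11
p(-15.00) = 6947.00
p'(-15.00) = -1378.00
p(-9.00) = 1523.00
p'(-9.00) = -502.00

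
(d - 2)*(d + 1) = d^2 - d - 2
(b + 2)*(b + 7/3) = b^2 + 13*b/3 + 14/3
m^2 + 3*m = m*(m + 3)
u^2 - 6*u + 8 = (u - 4)*(u - 2)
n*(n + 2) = n^2 + 2*n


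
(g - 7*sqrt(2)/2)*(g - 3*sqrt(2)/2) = g^2 - 5*sqrt(2)*g + 21/2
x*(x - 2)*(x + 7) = x^3 + 5*x^2 - 14*x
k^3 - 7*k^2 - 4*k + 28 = (k - 7)*(k - 2)*(k + 2)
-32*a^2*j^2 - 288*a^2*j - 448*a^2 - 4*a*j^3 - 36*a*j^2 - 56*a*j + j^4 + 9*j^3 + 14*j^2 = (-8*a + j)*(4*a + j)*(j + 2)*(j + 7)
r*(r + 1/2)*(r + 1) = r^3 + 3*r^2/2 + r/2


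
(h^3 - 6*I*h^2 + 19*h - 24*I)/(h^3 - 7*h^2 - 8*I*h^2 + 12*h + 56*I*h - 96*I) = (h^2 + 2*I*h + 3)/(h^2 - 7*h + 12)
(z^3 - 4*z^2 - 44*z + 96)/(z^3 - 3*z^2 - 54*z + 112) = (z + 6)/(z + 7)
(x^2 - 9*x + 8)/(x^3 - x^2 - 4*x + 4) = (x - 8)/(x^2 - 4)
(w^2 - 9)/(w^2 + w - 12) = (w + 3)/(w + 4)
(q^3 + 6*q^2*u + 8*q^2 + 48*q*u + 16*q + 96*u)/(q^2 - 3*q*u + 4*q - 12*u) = (q^2 + 6*q*u + 4*q + 24*u)/(q - 3*u)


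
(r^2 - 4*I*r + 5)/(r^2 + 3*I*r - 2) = (r - 5*I)/(r + 2*I)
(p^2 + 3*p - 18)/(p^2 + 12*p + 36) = (p - 3)/(p + 6)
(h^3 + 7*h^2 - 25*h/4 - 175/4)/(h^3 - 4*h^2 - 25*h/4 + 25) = (h + 7)/(h - 4)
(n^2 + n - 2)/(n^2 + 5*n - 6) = (n + 2)/(n + 6)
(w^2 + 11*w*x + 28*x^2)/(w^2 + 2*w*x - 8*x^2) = (-w - 7*x)/(-w + 2*x)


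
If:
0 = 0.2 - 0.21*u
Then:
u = 0.95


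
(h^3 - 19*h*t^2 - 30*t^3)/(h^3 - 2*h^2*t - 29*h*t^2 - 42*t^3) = (-h + 5*t)/(-h + 7*t)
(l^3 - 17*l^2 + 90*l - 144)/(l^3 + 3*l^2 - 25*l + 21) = (l^2 - 14*l + 48)/(l^2 + 6*l - 7)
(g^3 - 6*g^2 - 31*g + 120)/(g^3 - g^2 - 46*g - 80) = (g - 3)/(g + 2)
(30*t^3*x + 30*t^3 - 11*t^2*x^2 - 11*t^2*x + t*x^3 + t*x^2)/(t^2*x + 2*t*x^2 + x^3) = t*(30*t^2*x + 30*t^2 - 11*t*x^2 - 11*t*x + x^3 + x^2)/(x*(t^2 + 2*t*x + x^2))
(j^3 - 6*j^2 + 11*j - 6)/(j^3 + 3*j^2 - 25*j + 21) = (j - 2)/(j + 7)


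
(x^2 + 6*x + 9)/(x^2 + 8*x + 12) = (x^2 + 6*x + 9)/(x^2 + 8*x + 12)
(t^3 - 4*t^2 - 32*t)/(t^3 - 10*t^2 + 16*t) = (t + 4)/(t - 2)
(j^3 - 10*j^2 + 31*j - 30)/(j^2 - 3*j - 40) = (-j^3 + 10*j^2 - 31*j + 30)/(-j^2 + 3*j + 40)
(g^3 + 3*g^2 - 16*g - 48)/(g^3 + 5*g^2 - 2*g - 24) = (g - 4)/(g - 2)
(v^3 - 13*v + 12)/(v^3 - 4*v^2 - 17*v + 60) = (v - 1)/(v - 5)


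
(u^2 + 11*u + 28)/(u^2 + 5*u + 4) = (u + 7)/(u + 1)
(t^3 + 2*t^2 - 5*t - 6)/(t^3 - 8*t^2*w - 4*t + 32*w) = (t^2 + 4*t + 3)/(t^2 - 8*t*w + 2*t - 16*w)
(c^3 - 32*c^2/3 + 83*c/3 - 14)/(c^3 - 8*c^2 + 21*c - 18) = (3*c^2 - 23*c + 14)/(3*(c^2 - 5*c + 6))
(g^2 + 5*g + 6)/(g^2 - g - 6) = (g + 3)/(g - 3)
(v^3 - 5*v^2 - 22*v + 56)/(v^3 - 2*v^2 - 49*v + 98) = (v + 4)/(v + 7)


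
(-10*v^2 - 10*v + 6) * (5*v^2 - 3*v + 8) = -50*v^4 - 20*v^3 - 20*v^2 - 98*v + 48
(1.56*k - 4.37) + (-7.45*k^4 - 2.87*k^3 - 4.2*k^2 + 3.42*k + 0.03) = -7.45*k^4 - 2.87*k^3 - 4.2*k^2 + 4.98*k - 4.34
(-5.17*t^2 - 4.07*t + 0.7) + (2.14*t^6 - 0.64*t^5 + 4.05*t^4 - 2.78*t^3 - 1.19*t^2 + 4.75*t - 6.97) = 2.14*t^6 - 0.64*t^5 + 4.05*t^4 - 2.78*t^3 - 6.36*t^2 + 0.68*t - 6.27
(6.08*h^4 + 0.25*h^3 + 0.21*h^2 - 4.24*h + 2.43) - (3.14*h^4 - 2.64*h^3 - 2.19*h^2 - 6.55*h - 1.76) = 2.94*h^4 + 2.89*h^3 + 2.4*h^2 + 2.31*h + 4.19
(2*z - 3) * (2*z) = 4*z^2 - 6*z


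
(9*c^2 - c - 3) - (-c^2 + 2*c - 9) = 10*c^2 - 3*c + 6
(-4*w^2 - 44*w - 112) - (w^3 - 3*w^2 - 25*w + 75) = -w^3 - w^2 - 19*w - 187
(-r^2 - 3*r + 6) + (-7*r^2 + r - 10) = -8*r^2 - 2*r - 4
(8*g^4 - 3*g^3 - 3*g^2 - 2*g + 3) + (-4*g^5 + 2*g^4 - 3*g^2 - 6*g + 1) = -4*g^5 + 10*g^4 - 3*g^3 - 6*g^2 - 8*g + 4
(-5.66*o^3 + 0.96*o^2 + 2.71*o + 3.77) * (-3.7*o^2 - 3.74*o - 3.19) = 20.942*o^5 + 17.6164*o^4 + 4.438*o^3 - 27.1468*o^2 - 22.7447*o - 12.0263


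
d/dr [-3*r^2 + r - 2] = 1 - 6*r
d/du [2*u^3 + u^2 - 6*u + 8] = 6*u^2 + 2*u - 6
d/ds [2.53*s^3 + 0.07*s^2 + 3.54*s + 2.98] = 7.59*s^2 + 0.14*s + 3.54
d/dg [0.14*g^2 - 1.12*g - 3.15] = 0.28*g - 1.12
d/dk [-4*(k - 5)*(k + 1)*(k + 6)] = -12*k^2 - 16*k + 116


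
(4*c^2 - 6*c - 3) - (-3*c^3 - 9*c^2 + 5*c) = 3*c^3 + 13*c^2 - 11*c - 3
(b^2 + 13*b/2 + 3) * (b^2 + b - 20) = b^4 + 15*b^3/2 - 21*b^2/2 - 127*b - 60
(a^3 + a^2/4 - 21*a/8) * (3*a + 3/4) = 3*a^4 + 3*a^3/2 - 123*a^2/16 - 63*a/32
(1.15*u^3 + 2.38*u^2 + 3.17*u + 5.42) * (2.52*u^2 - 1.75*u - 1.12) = 2.898*u^5 + 3.9851*u^4 + 2.5354*u^3 + 5.4453*u^2 - 13.0354*u - 6.0704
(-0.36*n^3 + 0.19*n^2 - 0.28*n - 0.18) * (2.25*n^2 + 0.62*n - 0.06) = -0.81*n^5 + 0.2043*n^4 - 0.4906*n^3 - 0.59*n^2 - 0.0948*n + 0.0108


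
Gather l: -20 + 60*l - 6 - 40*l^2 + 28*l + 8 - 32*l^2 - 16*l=-72*l^2 + 72*l - 18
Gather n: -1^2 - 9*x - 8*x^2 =-8*x^2 - 9*x - 1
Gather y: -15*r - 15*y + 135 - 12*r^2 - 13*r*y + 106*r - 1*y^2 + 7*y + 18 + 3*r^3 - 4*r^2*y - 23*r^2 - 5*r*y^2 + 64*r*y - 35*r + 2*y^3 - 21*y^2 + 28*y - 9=3*r^3 - 35*r^2 + 56*r + 2*y^3 + y^2*(-5*r - 22) + y*(-4*r^2 + 51*r + 20) + 144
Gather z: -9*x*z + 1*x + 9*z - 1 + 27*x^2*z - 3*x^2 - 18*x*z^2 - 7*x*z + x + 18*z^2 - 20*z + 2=-3*x^2 + 2*x + z^2*(18 - 18*x) + z*(27*x^2 - 16*x - 11) + 1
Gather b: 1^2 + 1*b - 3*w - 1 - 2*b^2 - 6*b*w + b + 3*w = -2*b^2 + b*(2 - 6*w)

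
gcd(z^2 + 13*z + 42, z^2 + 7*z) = z + 7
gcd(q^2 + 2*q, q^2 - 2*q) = q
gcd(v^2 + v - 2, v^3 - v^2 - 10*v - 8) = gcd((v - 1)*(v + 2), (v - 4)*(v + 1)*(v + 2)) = v + 2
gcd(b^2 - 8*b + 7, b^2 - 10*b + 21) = b - 7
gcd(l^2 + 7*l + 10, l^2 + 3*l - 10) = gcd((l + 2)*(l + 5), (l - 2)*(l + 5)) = l + 5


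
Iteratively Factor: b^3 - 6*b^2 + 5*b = (b)*(b^2 - 6*b + 5) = b*(b - 5)*(b - 1)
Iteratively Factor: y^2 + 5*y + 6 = (y + 3)*(y + 2)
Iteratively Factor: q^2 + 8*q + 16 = (q + 4)*(q + 4)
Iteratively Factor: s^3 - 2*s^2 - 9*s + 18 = (s - 2)*(s^2 - 9) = (s - 2)*(s + 3)*(s - 3)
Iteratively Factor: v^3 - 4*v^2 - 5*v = (v - 5)*(v^2 + v) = (v - 5)*(v + 1)*(v)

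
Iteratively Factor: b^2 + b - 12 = (b + 4)*(b - 3)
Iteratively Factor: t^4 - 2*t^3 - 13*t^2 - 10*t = (t)*(t^3 - 2*t^2 - 13*t - 10) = t*(t + 1)*(t^2 - 3*t - 10) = t*(t + 1)*(t + 2)*(t - 5)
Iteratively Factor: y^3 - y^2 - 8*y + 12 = (y - 2)*(y^2 + y - 6) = (y - 2)*(y + 3)*(y - 2)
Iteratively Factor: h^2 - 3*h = (h)*(h - 3)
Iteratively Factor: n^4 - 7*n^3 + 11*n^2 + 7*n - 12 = (n + 1)*(n^3 - 8*n^2 + 19*n - 12) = (n - 4)*(n + 1)*(n^2 - 4*n + 3) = (n - 4)*(n - 3)*(n + 1)*(n - 1)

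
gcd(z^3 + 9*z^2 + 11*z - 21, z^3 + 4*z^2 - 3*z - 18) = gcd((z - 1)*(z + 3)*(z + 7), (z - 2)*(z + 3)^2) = z + 3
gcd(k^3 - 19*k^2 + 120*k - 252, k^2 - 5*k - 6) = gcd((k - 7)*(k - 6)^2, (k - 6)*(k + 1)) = k - 6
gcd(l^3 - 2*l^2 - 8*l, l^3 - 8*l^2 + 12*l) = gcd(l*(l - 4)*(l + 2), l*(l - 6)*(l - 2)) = l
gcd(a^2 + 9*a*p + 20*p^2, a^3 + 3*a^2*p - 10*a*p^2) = a + 5*p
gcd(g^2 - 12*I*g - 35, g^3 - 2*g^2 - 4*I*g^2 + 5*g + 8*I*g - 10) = g - 5*I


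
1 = 1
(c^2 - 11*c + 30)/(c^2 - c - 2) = (-c^2 + 11*c - 30)/(-c^2 + c + 2)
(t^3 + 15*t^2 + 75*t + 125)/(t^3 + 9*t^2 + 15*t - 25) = (t + 5)/(t - 1)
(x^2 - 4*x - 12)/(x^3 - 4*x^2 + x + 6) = (x^2 - 4*x - 12)/(x^3 - 4*x^2 + x + 6)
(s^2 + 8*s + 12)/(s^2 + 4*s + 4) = (s + 6)/(s + 2)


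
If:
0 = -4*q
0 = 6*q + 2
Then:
No Solution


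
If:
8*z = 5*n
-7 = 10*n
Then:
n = -7/10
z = -7/16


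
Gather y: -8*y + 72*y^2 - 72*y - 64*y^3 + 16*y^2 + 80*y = -64*y^3 + 88*y^2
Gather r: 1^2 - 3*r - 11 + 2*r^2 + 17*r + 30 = 2*r^2 + 14*r + 20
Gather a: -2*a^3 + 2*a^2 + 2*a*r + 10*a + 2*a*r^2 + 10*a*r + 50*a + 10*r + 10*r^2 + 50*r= -2*a^3 + 2*a^2 + a*(2*r^2 + 12*r + 60) + 10*r^2 + 60*r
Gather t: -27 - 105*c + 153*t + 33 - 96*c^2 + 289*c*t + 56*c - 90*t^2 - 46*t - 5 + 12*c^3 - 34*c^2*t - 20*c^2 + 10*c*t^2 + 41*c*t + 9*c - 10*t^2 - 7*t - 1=12*c^3 - 116*c^2 - 40*c + t^2*(10*c - 100) + t*(-34*c^2 + 330*c + 100)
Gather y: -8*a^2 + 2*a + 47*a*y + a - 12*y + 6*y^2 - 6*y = -8*a^2 + 3*a + 6*y^2 + y*(47*a - 18)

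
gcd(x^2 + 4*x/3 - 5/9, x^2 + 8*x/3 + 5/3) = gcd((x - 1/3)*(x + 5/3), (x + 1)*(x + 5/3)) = x + 5/3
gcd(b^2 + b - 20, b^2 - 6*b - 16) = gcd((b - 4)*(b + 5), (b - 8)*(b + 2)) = 1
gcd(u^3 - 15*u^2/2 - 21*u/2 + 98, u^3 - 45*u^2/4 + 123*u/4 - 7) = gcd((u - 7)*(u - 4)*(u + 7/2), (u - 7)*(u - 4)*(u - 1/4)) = u^2 - 11*u + 28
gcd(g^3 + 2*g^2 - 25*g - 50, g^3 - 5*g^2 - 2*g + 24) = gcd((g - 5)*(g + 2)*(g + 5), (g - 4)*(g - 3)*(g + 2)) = g + 2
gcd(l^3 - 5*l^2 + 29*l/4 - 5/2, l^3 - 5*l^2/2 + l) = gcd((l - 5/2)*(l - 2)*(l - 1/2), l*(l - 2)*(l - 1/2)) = l^2 - 5*l/2 + 1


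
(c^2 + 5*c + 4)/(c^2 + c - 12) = (c + 1)/(c - 3)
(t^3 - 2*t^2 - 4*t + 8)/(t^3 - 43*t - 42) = (-t^3 + 2*t^2 + 4*t - 8)/(-t^3 + 43*t + 42)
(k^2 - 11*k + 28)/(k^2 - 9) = (k^2 - 11*k + 28)/(k^2 - 9)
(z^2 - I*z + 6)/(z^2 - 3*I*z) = (z + 2*I)/z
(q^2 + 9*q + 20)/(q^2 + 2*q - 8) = (q + 5)/(q - 2)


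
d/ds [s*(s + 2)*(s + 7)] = 3*s^2 + 18*s + 14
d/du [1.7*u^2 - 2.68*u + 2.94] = 3.4*u - 2.68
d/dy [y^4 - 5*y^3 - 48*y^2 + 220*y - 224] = 4*y^3 - 15*y^2 - 96*y + 220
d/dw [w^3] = 3*w^2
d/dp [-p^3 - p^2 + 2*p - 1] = -3*p^2 - 2*p + 2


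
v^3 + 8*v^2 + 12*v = v*(v + 2)*(v + 6)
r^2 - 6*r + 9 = (r - 3)^2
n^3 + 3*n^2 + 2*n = n*(n + 1)*(n + 2)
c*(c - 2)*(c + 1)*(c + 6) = c^4 + 5*c^3 - 8*c^2 - 12*c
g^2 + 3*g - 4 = (g - 1)*(g + 4)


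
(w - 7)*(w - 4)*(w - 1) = w^3 - 12*w^2 + 39*w - 28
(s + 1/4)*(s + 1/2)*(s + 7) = s^3 + 31*s^2/4 + 43*s/8 + 7/8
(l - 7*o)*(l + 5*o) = l^2 - 2*l*o - 35*o^2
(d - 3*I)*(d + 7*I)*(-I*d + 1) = -I*d^3 + 5*d^2 - 17*I*d + 21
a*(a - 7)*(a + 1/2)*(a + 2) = a^4 - 9*a^3/2 - 33*a^2/2 - 7*a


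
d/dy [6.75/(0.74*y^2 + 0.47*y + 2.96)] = (-9.99*y - 3.1725)/(0.74*y^2 + 0.47*y + 2.96)^2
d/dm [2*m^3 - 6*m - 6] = 6*m^2 - 6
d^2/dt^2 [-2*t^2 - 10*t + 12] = -4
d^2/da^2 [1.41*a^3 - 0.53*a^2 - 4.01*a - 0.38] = 8.46*a - 1.06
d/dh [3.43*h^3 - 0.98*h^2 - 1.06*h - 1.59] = 10.29*h^2 - 1.96*h - 1.06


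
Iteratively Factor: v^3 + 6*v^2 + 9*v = (v + 3)*(v^2 + 3*v) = v*(v + 3)*(v + 3)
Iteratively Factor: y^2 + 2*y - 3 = (y + 3)*(y - 1)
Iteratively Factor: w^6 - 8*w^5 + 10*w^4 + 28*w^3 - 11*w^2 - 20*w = (w)*(w^5 - 8*w^4 + 10*w^3 + 28*w^2 - 11*w - 20) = w*(w - 4)*(w^4 - 4*w^3 - 6*w^2 + 4*w + 5) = w*(w - 5)*(w - 4)*(w^3 + w^2 - w - 1) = w*(w - 5)*(w - 4)*(w - 1)*(w^2 + 2*w + 1) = w*(w - 5)*(w - 4)*(w - 1)*(w + 1)*(w + 1)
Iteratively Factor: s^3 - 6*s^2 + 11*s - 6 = (s - 3)*(s^2 - 3*s + 2) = (s - 3)*(s - 1)*(s - 2)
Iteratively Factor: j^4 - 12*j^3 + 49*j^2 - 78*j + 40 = (j - 1)*(j^3 - 11*j^2 + 38*j - 40) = (j - 2)*(j - 1)*(j^2 - 9*j + 20) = (j - 4)*(j - 2)*(j - 1)*(j - 5)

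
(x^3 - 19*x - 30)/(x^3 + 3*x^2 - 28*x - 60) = (x + 3)/(x + 6)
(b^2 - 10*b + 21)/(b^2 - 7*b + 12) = (b - 7)/(b - 4)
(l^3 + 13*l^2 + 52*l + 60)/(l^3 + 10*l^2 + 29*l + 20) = (l^2 + 8*l + 12)/(l^2 + 5*l + 4)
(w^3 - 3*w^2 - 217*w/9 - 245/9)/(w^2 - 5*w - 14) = (w^2 + 4*w + 35/9)/(w + 2)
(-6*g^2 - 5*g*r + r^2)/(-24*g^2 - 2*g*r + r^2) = (g + r)/(4*g + r)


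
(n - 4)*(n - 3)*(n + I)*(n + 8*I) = n^4 - 7*n^3 + 9*I*n^3 + 4*n^2 - 63*I*n^2 + 56*n + 108*I*n - 96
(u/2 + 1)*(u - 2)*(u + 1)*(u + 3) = u^4/2 + 2*u^3 - u^2/2 - 8*u - 6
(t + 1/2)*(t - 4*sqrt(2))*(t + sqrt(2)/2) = t^3 - 7*sqrt(2)*t^2/2 + t^2/2 - 4*t - 7*sqrt(2)*t/4 - 2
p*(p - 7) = p^2 - 7*p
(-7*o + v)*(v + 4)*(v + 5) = -7*o*v^2 - 63*o*v - 140*o + v^3 + 9*v^2 + 20*v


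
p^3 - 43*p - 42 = (p - 7)*(p + 1)*(p + 6)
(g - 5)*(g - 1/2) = g^2 - 11*g/2 + 5/2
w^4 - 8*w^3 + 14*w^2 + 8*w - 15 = (w - 5)*(w - 3)*(w - 1)*(w + 1)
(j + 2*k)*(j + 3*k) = j^2 + 5*j*k + 6*k^2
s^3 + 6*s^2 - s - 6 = (s - 1)*(s + 1)*(s + 6)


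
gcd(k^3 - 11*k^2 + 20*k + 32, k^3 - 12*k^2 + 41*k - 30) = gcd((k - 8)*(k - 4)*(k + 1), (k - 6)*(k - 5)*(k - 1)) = 1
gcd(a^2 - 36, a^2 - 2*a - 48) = a + 6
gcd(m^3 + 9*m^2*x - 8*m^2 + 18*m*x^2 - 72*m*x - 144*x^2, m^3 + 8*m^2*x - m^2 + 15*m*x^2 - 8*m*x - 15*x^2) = m + 3*x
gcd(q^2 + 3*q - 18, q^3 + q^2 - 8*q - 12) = q - 3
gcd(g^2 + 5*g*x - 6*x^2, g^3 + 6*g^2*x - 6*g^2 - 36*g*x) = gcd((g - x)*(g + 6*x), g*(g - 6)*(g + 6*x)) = g + 6*x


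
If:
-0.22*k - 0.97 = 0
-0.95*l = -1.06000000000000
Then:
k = -4.41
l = 1.12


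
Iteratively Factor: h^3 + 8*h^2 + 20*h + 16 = (h + 4)*(h^2 + 4*h + 4) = (h + 2)*(h + 4)*(h + 2)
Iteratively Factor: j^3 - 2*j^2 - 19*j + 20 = (j - 1)*(j^2 - j - 20) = (j - 1)*(j + 4)*(j - 5)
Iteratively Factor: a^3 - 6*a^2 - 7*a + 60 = (a + 3)*(a^2 - 9*a + 20) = (a - 5)*(a + 3)*(a - 4)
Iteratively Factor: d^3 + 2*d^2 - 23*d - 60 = (d + 4)*(d^2 - 2*d - 15) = (d + 3)*(d + 4)*(d - 5)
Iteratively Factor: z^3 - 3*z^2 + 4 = (z + 1)*(z^2 - 4*z + 4) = (z - 2)*(z + 1)*(z - 2)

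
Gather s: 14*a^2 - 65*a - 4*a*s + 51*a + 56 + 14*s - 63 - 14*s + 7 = 14*a^2 - 4*a*s - 14*a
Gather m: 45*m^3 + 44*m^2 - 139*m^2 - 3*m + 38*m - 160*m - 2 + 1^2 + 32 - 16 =45*m^3 - 95*m^2 - 125*m + 15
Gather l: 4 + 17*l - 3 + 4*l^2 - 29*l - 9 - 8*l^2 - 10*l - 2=-4*l^2 - 22*l - 10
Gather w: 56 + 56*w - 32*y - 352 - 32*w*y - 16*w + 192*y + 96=w*(40 - 32*y) + 160*y - 200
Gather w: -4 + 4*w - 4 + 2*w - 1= 6*w - 9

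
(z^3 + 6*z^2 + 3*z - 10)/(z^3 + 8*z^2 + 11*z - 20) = (z + 2)/(z + 4)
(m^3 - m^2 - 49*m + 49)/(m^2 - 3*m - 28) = (m^2 + 6*m - 7)/(m + 4)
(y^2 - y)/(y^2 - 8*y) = (y - 1)/(y - 8)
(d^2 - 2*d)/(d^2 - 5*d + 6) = d/(d - 3)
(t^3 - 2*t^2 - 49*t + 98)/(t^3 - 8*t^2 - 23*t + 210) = (t^2 + 5*t - 14)/(t^2 - t - 30)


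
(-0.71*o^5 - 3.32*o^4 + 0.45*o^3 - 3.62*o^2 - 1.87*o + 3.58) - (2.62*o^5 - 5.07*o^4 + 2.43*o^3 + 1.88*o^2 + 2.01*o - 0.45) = -3.33*o^5 + 1.75*o^4 - 1.98*o^3 - 5.5*o^2 - 3.88*o + 4.03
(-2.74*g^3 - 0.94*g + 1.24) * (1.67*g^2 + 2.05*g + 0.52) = -4.5758*g^5 - 5.617*g^4 - 2.9946*g^3 + 0.1438*g^2 + 2.0532*g + 0.6448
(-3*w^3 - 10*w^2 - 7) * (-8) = 24*w^3 + 80*w^2 + 56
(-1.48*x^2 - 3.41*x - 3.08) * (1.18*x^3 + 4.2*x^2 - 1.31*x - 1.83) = -1.7464*x^5 - 10.2398*x^4 - 16.0176*x^3 - 5.7605*x^2 + 10.2751*x + 5.6364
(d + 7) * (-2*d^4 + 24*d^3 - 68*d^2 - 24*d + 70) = -2*d^5 + 10*d^4 + 100*d^3 - 500*d^2 - 98*d + 490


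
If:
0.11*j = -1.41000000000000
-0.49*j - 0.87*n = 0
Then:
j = -12.82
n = 7.22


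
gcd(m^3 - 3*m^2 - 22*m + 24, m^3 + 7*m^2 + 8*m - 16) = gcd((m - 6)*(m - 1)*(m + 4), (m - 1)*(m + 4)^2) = m^2 + 3*m - 4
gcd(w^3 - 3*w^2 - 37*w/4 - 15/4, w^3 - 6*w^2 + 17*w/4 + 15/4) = w^2 - 9*w/2 - 5/2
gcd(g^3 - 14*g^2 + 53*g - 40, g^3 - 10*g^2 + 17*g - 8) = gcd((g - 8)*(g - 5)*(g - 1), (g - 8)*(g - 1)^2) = g^2 - 9*g + 8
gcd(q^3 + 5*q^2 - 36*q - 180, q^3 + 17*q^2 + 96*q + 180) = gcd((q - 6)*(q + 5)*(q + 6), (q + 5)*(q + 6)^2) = q^2 + 11*q + 30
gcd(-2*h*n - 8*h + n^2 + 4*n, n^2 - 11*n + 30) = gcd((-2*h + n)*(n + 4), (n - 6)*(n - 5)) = 1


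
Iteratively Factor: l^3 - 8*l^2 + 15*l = (l - 3)*(l^2 - 5*l) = l*(l - 3)*(l - 5)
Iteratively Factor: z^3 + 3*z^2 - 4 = (z - 1)*(z^2 + 4*z + 4) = (z - 1)*(z + 2)*(z + 2)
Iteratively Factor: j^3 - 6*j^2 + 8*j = (j - 4)*(j^2 - 2*j) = j*(j - 4)*(j - 2)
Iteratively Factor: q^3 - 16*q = (q + 4)*(q^2 - 4*q) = q*(q + 4)*(q - 4)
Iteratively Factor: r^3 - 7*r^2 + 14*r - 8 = (r - 4)*(r^2 - 3*r + 2) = (r - 4)*(r - 2)*(r - 1)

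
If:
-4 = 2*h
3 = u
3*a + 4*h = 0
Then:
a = 8/3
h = -2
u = 3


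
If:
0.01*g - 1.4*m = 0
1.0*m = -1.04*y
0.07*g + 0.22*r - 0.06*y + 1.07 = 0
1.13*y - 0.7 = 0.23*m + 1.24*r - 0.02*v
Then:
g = -145.6*y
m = -1.04*y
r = 46.6*y - 4.86363636363636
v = 2820.74*y - 266.545454545455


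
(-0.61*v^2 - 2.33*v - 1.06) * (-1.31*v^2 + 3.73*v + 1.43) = 0.7991*v^4 + 0.777*v^3 - 8.1746*v^2 - 7.2857*v - 1.5158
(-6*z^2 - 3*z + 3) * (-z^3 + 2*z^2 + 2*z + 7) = 6*z^5 - 9*z^4 - 21*z^3 - 42*z^2 - 15*z + 21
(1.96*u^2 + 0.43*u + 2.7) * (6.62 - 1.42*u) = -2.7832*u^3 + 12.3646*u^2 - 0.9874*u + 17.874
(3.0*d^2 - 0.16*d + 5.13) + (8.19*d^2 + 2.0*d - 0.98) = 11.19*d^2 + 1.84*d + 4.15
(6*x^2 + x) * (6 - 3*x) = -18*x^3 + 33*x^2 + 6*x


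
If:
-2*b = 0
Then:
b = 0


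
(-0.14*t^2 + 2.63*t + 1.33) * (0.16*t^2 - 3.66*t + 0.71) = -0.0224*t^4 + 0.9332*t^3 - 9.5124*t^2 - 3.0005*t + 0.9443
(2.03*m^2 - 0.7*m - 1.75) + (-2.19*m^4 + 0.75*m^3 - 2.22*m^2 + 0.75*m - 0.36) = -2.19*m^4 + 0.75*m^3 - 0.19*m^2 + 0.05*m - 2.11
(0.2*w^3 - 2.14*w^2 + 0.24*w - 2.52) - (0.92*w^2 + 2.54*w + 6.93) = 0.2*w^3 - 3.06*w^2 - 2.3*w - 9.45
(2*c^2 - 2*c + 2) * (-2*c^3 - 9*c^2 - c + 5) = -4*c^5 - 14*c^4 + 12*c^3 - 6*c^2 - 12*c + 10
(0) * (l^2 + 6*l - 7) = 0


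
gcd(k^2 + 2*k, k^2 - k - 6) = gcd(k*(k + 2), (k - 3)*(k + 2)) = k + 2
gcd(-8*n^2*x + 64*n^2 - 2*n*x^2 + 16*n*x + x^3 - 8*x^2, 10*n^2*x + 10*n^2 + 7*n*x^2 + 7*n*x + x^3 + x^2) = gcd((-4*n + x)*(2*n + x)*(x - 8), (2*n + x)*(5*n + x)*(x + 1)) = 2*n + x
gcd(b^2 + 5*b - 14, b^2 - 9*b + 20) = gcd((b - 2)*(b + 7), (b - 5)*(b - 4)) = 1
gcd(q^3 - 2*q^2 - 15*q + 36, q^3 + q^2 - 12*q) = q^2 + q - 12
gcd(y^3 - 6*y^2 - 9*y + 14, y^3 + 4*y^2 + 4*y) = y + 2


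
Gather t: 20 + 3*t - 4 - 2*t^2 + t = -2*t^2 + 4*t + 16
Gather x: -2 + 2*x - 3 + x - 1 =3*x - 6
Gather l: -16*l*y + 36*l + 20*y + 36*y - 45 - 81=l*(36 - 16*y) + 56*y - 126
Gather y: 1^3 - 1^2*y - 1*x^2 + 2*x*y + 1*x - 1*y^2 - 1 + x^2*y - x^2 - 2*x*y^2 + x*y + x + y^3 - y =-2*x^2 + 2*x + y^3 + y^2*(-2*x - 1) + y*(x^2 + 3*x - 2)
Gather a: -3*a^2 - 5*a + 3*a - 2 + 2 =-3*a^2 - 2*a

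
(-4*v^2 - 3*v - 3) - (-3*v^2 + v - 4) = -v^2 - 4*v + 1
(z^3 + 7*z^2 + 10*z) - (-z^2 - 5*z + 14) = z^3 + 8*z^2 + 15*z - 14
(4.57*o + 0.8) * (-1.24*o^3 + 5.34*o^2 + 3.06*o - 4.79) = -5.6668*o^4 + 23.4118*o^3 + 18.2562*o^2 - 19.4423*o - 3.832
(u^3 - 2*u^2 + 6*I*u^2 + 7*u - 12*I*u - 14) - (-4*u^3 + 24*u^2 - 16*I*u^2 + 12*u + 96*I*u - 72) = 5*u^3 - 26*u^2 + 22*I*u^2 - 5*u - 108*I*u + 58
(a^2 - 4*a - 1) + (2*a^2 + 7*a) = 3*a^2 + 3*a - 1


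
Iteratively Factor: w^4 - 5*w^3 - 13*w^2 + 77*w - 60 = (w - 1)*(w^3 - 4*w^2 - 17*w + 60) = (w - 1)*(w + 4)*(w^2 - 8*w + 15) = (w - 5)*(w - 1)*(w + 4)*(w - 3)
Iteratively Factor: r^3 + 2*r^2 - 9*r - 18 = (r - 3)*(r^2 + 5*r + 6) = (r - 3)*(r + 3)*(r + 2)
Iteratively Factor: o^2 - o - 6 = (o + 2)*(o - 3)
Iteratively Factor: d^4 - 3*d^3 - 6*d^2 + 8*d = (d - 1)*(d^3 - 2*d^2 - 8*d) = d*(d - 1)*(d^2 - 2*d - 8) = d*(d - 1)*(d + 2)*(d - 4)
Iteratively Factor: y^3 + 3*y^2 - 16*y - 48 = (y + 3)*(y^2 - 16) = (y - 4)*(y + 3)*(y + 4)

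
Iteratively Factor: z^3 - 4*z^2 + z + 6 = (z - 3)*(z^2 - z - 2) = (z - 3)*(z - 2)*(z + 1)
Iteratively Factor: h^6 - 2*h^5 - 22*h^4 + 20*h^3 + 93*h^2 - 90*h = (h - 5)*(h^5 + 3*h^4 - 7*h^3 - 15*h^2 + 18*h) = (h - 5)*(h + 3)*(h^4 - 7*h^2 + 6*h) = (h - 5)*(h - 1)*(h + 3)*(h^3 + h^2 - 6*h) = h*(h - 5)*(h - 1)*(h + 3)*(h^2 + h - 6) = h*(h - 5)*(h - 2)*(h - 1)*(h + 3)*(h + 3)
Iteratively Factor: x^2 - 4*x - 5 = (x - 5)*(x + 1)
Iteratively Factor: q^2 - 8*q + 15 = (q - 5)*(q - 3)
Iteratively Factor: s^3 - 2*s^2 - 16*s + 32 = (s - 4)*(s^2 + 2*s - 8) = (s - 4)*(s - 2)*(s + 4)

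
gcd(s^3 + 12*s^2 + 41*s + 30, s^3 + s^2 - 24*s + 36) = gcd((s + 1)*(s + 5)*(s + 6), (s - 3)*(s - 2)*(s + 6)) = s + 6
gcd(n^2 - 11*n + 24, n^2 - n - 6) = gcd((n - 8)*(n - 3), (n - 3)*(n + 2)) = n - 3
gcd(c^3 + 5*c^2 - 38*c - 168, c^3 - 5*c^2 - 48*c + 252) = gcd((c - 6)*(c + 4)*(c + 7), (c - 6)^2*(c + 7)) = c^2 + c - 42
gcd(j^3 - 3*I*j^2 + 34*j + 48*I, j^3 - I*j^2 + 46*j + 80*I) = j^2 - 6*I*j + 16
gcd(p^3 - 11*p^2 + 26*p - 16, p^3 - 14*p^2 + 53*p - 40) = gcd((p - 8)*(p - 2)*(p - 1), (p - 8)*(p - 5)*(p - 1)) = p^2 - 9*p + 8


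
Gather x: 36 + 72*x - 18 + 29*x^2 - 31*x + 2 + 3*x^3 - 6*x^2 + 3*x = 3*x^3 + 23*x^2 + 44*x + 20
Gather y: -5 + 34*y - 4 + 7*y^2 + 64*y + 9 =7*y^2 + 98*y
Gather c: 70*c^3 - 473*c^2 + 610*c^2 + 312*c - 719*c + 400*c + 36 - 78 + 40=70*c^3 + 137*c^2 - 7*c - 2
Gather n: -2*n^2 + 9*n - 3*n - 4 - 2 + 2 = -2*n^2 + 6*n - 4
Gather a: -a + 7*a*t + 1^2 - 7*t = a*(7*t - 1) - 7*t + 1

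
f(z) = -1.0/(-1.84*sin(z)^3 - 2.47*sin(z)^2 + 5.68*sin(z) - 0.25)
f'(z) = -1.0*(5.52*sin(z)^2*cos(z) + 4.94*sin(z)*cos(z) - 5.68*cos(z))/(-1.84*sin(z)^3 - 2.47*sin(z)^2 + 5.68*sin(z) - 0.25)^2 = (-5.52*sin(z)^2 - 4.94*sin(z) + 5.68)*cos(z)/(1.84*sin(z)^3 + 2.47*sin(z)^2 - 5.68*sin(z) + 0.25)^2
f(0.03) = 12.21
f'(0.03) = 823.65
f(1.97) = -0.69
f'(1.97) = 0.66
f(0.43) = -0.64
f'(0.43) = 1.00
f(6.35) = -8.50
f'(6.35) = 383.78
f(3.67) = 0.29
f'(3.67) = -0.48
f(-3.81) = -0.53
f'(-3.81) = -0.11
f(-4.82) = -0.87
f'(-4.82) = -0.38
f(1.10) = -0.65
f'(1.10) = -0.59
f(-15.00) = 0.22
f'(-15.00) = -0.25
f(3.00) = -2.01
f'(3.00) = -19.51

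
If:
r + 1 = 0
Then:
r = -1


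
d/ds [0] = 0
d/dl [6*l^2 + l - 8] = 12*l + 1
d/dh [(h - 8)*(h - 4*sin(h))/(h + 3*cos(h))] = ((h - 8)*(h - 4*sin(h))*(3*sin(h) - 1) + (h + 3*cos(h))*(h + (8 - h)*(4*cos(h) - 1) - 4*sin(h)))/(h + 3*cos(h))^2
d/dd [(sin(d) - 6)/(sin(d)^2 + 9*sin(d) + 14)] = (12*sin(d) + cos(d)^2 + 67)*cos(d)/(sin(d)^2 + 9*sin(d) + 14)^2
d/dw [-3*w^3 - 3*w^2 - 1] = 3*w*(-3*w - 2)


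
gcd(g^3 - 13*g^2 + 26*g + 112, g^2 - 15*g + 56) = g^2 - 15*g + 56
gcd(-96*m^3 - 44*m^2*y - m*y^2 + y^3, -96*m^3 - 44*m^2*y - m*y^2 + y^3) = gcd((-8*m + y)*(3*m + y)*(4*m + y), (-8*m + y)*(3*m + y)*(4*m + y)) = -96*m^3 - 44*m^2*y - m*y^2 + y^3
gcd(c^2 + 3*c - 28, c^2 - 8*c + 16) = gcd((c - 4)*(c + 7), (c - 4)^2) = c - 4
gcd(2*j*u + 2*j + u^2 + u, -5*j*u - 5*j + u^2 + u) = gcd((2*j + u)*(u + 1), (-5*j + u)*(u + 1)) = u + 1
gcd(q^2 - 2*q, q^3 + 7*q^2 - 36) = q - 2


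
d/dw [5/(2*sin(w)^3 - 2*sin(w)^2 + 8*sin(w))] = 5*(-3*cos(w) + 2/tan(w) - 4*cos(w)/sin(w)^2)/(2*(sin(w)^2 - sin(w) + 4)^2)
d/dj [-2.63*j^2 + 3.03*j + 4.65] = 3.03 - 5.26*j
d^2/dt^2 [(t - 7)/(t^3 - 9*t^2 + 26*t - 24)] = 2*((t - 7)*(3*t^2 - 18*t + 26)^2 + (-3*t^2 + 18*t - 3*(t - 7)*(t - 3) - 26)*(t^3 - 9*t^2 + 26*t - 24))/(t^3 - 9*t^2 + 26*t - 24)^3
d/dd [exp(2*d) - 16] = 2*exp(2*d)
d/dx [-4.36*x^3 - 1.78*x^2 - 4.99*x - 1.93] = -13.08*x^2 - 3.56*x - 4.99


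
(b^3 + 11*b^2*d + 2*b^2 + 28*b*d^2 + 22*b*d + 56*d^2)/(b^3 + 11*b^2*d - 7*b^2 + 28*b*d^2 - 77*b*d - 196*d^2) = (b + 2)/(b - 7)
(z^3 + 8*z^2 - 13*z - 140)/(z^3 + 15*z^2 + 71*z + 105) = (z - 4)/(z + 3)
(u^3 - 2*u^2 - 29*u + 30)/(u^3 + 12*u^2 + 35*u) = (u^2 - 7*u + 6)/(u*(u + 7))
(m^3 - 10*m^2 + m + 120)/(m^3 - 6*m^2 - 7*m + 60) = (m - 8)/(m - 4)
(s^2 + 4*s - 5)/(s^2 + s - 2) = (s + 5)/(s + 2)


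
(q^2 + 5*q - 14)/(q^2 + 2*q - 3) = (q^2 + 5*q - 14)/(q^2 + 2*q - 3)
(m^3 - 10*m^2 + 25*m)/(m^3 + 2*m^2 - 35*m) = (m - 5)/(m + 7)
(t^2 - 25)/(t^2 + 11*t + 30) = (t - 5)/(t + 6)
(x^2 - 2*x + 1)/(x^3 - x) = (x - 1)/(x*(x + 1))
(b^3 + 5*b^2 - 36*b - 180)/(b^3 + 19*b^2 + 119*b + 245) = (b^2 - 36)/(b^2 + 14*b + 49)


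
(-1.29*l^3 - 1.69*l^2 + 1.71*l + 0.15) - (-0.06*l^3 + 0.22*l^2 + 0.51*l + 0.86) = -1.23*l^3 - 1.91*l^2 + 1.2*l - 0.71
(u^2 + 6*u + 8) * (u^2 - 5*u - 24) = u^4 + u^3 - 46*u^2 - 184*u - 192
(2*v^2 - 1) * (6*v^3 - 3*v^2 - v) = 12*v^5 - 6*v^4 - 8*v^3 + 3*v^2 + v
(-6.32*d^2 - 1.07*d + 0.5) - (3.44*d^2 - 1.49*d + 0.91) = -9.76*d^2 + 0.42*d - 0.41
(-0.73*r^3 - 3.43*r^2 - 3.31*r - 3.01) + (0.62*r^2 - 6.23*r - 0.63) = -0.73*r^3 - 2.81*r^2 - 9.54*r - 3.64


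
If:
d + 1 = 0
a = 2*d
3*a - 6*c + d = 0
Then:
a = -2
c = -7/6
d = -1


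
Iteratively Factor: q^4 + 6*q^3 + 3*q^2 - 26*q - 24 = (q + 3)*(q^3 + 3*q^2 - 6*q - 8) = (q + 1)*(q + 3)*(q^2 + 2*q - 8) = (q + 1)*(q + 3)*(q + 4)*(q - 2)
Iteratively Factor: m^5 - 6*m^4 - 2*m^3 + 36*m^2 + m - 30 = (m - 1)*(m^4 - 5*m^3 - 7*m^2 + 29*m + 30) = (m - 5)*(m - 1)*(m^3 - 7*m - 6) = (m - 5)*(m - 3)*(m - 1)*(m^2 + 3*m + 2) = (m - 5)*(m - 3)*(m - 1)*(m + 2)*(m + 1)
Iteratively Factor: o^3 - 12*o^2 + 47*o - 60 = (o - 4)*(o^2 - 8*o + 15) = (o - 5)*(o - 4)*(o - 3)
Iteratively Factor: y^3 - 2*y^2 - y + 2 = (y + 1)*(y^2 - 3*y + 2) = (y - 2)*(y + 1)*(y - 1)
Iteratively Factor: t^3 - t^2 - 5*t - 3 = (t - 3)*(t^2 + 2*t + 1) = (t - 3)*(t + 1)*(t + 1)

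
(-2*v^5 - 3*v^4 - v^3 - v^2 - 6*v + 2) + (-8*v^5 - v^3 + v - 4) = -10*v^5 - 3*v^4 - 2*v^3 - v^2 - 5*v - 2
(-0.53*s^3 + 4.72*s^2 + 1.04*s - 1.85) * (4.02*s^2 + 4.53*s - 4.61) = -2.1306*s^5 + 16.5735*s^4 + 28.0057*s^3 - 24.485*s^2 - 13.1749*s + 8.5285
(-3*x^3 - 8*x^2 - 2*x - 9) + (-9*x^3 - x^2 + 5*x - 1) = -12*x^3 - 9*x^2 + 3*x - 10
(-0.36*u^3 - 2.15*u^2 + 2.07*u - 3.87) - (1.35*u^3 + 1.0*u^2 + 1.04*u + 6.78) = -1.71*u^3 - 3.15*u^2 + 1.03*u - 10.65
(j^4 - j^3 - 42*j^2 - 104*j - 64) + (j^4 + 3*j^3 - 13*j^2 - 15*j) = 2*j^4 + 2*j^3 - 55*j^2 - 119*j - 64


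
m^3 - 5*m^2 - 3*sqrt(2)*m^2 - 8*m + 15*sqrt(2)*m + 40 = (m - 5)*(m - 4*sqrt(2))*(m + sqrt(2))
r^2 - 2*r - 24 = (r - 6)*(r + 4)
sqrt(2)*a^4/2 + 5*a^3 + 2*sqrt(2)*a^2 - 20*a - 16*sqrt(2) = (a - 2)*(a + sqrt(2))*(a + 4*sqrt(2))*(sqrt(2)*a/2 + sqrt(2))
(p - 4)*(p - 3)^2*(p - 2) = p^4 - 12*p^3 + 53*p^2 - 102*p + 72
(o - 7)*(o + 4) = o^2 - 3*o - 28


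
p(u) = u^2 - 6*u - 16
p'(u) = 2*u - 6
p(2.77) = -24.95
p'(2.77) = -0.46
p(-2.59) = 6.25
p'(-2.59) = -11.18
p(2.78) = -24.95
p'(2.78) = -0.44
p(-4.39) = 29.61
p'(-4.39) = -14.78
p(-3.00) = 11.00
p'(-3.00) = -12.00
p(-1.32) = -6.34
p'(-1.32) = -8.64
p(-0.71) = -11.24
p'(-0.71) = -7.42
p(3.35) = -24.88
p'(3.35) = 0.70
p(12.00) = 56.00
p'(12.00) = 18.00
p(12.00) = 56.00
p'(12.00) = 18.00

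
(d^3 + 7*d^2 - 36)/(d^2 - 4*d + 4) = (d^2 + 9*d + 18)/(d - 2)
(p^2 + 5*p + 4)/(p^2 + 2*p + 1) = (p + 4)/(p + 1)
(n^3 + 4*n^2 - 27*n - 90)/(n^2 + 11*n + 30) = (n^2 - 2*n - 15)/(n + 5)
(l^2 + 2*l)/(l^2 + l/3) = 3*(l + 2)/(3*l + 1)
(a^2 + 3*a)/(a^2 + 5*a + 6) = a/(a + 2)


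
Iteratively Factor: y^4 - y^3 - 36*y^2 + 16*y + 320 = (y + 4)*(y^3 - 5*y^2 - 16*y + 80) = (y + 4)^2*(y^2 - 9*y + 20) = (y - 5)*(y + 4)^2*(y - 4)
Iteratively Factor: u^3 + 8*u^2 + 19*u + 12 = (u + 4)*(u^2 + 4*u + 3) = (u + 1)*(u + 4)*(u + 3)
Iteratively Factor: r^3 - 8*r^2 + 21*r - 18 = (r - 2)*(r^2 - 6*r + 9) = (r - 3)*(r - 2)*(r - 3)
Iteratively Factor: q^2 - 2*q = (q - 2)*(q)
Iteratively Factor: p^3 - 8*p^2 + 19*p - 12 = (p - 4)*(p^2 - 4*p + 3) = (p - 4)*(p - 1)*(p - 3)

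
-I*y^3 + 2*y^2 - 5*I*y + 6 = (y - 2*I)*(y + 3*I)*(-I*y + 1)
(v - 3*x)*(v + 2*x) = v^2 - v*x - 6*x^2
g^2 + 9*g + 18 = (g + 3)*(g + 6)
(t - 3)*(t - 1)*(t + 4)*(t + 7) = t^4 + 7*t^3 - 13*t^2 - 79*t + 84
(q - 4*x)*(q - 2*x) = q^2 - 6*q*x + 8*x^2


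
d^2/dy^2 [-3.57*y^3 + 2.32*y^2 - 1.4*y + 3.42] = 4.64 - 21.42*y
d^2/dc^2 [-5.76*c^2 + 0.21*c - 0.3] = -11.5200000000000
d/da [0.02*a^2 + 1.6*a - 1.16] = 0.04*a + 1.6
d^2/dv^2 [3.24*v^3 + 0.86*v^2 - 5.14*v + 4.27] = 19.44*v + 1.72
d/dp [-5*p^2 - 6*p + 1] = -10*p - 6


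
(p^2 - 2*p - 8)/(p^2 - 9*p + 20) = (p + 2)/(p - 5)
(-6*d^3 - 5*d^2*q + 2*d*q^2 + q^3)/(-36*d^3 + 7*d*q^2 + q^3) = (d + q)/(6*d + q)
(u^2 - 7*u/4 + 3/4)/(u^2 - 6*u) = (4*u^2 - 7*u + 3)/(4*u*(u - 6))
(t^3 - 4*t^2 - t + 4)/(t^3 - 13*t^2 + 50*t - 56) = (t^2 - 1)/(t^2 - 9*t + 14)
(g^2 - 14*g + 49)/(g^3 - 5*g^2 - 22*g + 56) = (g - 7)/(g^2 + 2*g - 8)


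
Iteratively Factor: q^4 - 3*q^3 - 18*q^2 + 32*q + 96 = (q + 3)*(q^3 - 6*q^2 + 32) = (q - 4)*(q + 3)*(q^2 - 2*q - 8) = (q - 4)^2*(q + 3)*(q + 2)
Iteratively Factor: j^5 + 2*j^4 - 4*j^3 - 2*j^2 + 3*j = (j + 1)*(j^4 + j^3 - 5*j^2 + 3*j) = (j - 1)*(j + 1)*(j^3 + 2*j^2 - 3*j) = (j - 1)^2*(j + 1)*(j^2 + 3*j) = j*(j - 1)^2*(j + 1)*(j + 3)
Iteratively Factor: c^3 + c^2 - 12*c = (c + 4)*(c^2 - 3*c) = c*(c + 4)*(c - 3)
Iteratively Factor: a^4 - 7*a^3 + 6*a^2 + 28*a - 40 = (a - 2)*(a^3 - 5*a^2 - 4*a + 20) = (a - 2)^2*(a^2 - 3*a - 10) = (a - 5)*(a - 2)^2*(a + 2)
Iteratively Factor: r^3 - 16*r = (r)*(r^2 - 16) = r*(r - 4)*(r + 4)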